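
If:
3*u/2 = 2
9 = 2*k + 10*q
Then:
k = 9/2 - 5*q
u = 4/3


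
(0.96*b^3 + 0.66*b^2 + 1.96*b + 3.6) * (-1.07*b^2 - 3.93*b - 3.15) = -1.0272*b^5 - 4.479*b^4 - 7.715*b^3 - 13.6338*b^2 - 20.322*b - 11.34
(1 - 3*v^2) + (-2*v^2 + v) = -5*v^2 + v + 1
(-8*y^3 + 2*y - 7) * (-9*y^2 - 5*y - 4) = 72*y^5 + 40*y^4 + 14*y^3 + 53*y^2 + 27*y + 28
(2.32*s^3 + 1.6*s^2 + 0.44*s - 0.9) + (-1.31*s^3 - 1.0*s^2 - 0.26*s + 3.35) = 1.01*s^3 + 0.6*s^2 + 0.18*s + 2.45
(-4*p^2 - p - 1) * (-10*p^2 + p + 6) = 40*p^4 + 6*p^3 - 15*p^2 - 7*p - 6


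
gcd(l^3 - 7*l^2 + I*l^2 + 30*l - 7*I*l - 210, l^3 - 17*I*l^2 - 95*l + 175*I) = l - 5*I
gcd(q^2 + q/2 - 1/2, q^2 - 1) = q + 1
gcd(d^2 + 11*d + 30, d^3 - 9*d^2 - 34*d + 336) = d + 6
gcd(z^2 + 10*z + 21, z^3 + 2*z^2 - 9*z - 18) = z + 3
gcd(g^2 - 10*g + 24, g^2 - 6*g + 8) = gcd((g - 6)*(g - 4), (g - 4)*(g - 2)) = g - 4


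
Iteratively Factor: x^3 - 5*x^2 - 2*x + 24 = (x - 4)*(x^2 - x - 6) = (x - 4)*(x + 2)*(x - 3)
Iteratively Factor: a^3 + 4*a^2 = (a)*(a^2 + 4*a) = a*(a + 4)*(a)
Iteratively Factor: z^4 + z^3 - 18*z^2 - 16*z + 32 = (z - 4)*(z^3 + 5*z^2 + 2*z - 8) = (z - 4)*(z + 4)*(z^2 + z - 2) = (z - 4)*(z - 1)*(z + 4)*(z + 2)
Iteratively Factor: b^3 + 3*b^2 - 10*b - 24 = (b + 4)*(b^2 - b - 6) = (b + 2)*(b + 4)*(b - 3)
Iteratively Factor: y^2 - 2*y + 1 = (y - 1)*(y - 1)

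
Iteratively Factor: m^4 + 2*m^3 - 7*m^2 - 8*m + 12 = (m + 3)*(m^3 - m^2 - 4*m + 4) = (m - 1)*(m + 3)*(m^2 - 4) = (m - 1)*(m + 2)*(m + 3)*(m - 2)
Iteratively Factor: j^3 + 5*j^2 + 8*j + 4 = (j + 2)*(j^2 + 3*j + 2) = (j + 1)*(j + 2)*(j + 2)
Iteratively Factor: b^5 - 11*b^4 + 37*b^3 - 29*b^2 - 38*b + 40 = (b - 5)*(b^4 - 6*b^3 + 7*b^2 + 6*b - 8) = (b - 5)*(b - 4)*(b^3 - 2*b^2 - b + 2) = (b - 5)*(b - 4)*(b + 1)*(b^2 - 3*b + 2) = (b - 5)*(b - 4)*(b - 1)*(b + 1)*(b - 2)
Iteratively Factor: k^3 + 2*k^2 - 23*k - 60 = (k + 3)*(k^2 - k - 20) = (k + 3)*(k + 4)*(k - 5)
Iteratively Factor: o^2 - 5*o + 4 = (o - 4)*(o - 1)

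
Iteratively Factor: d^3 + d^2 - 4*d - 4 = (d + 2)*(d^2 - d - 2) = (d - 2)*(d + 2)*(d + 1)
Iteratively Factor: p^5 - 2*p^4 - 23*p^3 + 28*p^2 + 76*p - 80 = (p - 2)*(p^4 - 23*p^2 - 18*p + 40) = (p - 2)*(p + 4)*(p^3 - 4*p^2 - 7*p + 10) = (p - 5)*(p - 2)*(p + 4)*(p^2 + p - 2) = (p - 5)*(p - 2)*(p + 2)*(p + 4)*(p - 1)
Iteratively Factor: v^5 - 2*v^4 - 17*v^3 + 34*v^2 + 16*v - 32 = (v - 2)*(v^4 - 17*v^2 + 16) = (v - 4)*(v - 2)*(v^3 + 4*v^2 - v - 4) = (v - 4)*(v - 2)*(v - 1)*(v^2 + 5*v + 4) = (v - 4)*(v - 2)*(v - 1)*(v + 4)*(v + 1)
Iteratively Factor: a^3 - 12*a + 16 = (a - 2)*(a^2 + 2*a - 8) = (a - 2)^2*(a + 4)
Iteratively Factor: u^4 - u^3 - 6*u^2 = (u)*(u^3 - u^2 - 6*u) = u*(u + 2)*(u^2 - 3*u) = u*(u - 3)*(u + 2)*(u)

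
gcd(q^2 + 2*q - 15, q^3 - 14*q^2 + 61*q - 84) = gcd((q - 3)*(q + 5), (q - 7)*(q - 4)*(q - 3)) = q - 3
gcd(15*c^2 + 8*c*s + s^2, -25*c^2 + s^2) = 5*c + s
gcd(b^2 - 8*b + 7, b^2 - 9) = 1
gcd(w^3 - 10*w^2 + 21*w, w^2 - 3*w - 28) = w - 7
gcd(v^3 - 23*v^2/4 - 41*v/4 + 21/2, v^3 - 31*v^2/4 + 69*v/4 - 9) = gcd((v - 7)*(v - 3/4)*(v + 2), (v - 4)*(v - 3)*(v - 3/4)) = v - 3/4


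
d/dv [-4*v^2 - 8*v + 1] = -8*v - 8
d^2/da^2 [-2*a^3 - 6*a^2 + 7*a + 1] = -12*a - 12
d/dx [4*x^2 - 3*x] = 8*x - 3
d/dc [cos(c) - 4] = -sin(c)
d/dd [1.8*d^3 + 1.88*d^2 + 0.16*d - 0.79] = 5.4*d^2 + 3.76*d + 0.16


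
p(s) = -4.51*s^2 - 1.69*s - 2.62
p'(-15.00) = 133.61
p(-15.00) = -992.02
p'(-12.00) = 106.55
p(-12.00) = -631.78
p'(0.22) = -3.67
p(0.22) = -3.21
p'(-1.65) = 13.19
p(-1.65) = -12.11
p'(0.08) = -2.41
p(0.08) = -2.78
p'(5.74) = -53.46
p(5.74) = -160.91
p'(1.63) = -16.39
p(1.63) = -17.36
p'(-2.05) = 16.80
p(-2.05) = -18.11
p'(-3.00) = 25.37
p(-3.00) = -38.14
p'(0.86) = -9.45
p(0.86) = -7.41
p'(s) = -9.02*s - 1.69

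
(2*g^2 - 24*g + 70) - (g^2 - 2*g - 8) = g^2 - 22*g + 78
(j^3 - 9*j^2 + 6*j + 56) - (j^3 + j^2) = -10*j^2 + 6*j + 56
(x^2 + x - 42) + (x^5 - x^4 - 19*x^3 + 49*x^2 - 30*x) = x^5 - x^4 - 19*x^3 + 50*x^2 - 29*x - 42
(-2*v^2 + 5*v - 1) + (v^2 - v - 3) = -v^2 + 4*v - 4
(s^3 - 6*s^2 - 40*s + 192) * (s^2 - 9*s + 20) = s^5 - 15*s^4 + 34*s^3 + 432*s^2 - 2528*s + 3840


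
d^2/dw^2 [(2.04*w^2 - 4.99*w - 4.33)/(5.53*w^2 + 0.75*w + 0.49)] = (5.6843418860808e-14*w^4 - 322.119182*w^3 - 827.65851*w^2 - 26.623632*w + 23.24201)/(169.112377*w^6 + 68.807025*w^5 + 54.285798*w^4 + 12.615525*w^3 + 4.810134*w^2 + 0.540225*w + 0.117649)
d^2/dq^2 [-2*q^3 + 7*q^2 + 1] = 14 - 12*q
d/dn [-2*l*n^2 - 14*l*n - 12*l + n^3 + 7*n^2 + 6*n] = -4*l*n - 14*l + 3*n^2 + 14*n + 6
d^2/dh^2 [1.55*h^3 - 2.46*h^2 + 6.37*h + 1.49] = 9.3*h - 4.92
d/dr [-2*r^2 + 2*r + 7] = 2 - 4*r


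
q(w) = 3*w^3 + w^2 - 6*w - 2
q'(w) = 9*w^2 + 2*w - 6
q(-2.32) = -20.16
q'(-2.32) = 37.80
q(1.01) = -3.95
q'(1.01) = 5.20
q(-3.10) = -63.16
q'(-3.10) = 74.29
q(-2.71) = -38.10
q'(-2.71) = 54.68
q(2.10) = 17.59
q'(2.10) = 37.89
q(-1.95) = -8.74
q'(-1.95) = 24.32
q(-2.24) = -17.26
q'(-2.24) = 34.68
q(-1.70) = -3.65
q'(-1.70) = 16.61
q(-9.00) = -2054.00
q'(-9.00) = 705.00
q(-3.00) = -56.00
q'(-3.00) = 69.00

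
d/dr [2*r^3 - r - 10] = 6*r^2 - 1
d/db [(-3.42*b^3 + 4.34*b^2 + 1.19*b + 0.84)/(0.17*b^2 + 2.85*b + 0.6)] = (-0.5814*b^4 - 19.494*b^3 + 6.0107*b^2 + 4.9224*b - 1.68)/(0.0289*b^4 + 0.969*b^3 + 8.3265*b^2 + 3.42*b + 0.36)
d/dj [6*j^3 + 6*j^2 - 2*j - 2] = 18*j^2 + 12*j - 2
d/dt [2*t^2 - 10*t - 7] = 4*t - 10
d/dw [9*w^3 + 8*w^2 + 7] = w*(27*w + 16)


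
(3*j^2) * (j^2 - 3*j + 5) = 3*j^4 - 9*j^3 + 15*j^2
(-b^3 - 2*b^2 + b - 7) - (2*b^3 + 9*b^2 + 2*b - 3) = -3*b^3 - 11*b^2 - b - 4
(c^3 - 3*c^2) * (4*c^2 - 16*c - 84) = 4*c^5 - 28*c^4 - 36*c^3 + 252*c^2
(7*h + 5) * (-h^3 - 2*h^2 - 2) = -7*h^4 - 19*h^3 - 10*h^2 - 14*h - 10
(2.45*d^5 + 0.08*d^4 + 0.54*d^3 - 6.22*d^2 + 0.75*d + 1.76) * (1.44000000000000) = 3.528*d^5 + 0.1152*d^4 + 0.7776*d^3 - 8.9568*d^2 + 1.08*d + 2.5344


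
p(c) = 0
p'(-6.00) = 0.00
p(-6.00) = 0.00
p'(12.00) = 0.00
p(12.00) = 0.00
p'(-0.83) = 0.00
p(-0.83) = 0.00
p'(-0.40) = 0.00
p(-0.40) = 0.00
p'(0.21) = 0.00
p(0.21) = 0.00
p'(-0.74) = 0.00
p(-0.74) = 0.00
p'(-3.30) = 0.00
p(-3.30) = 0.00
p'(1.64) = 0.00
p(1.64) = 0.00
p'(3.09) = 0.00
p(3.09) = 0.00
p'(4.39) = 0.00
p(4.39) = 0.00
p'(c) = 0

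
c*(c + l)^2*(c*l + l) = c^4*l + 2*c^3*l^2 + c^3*l + c^2*l^3 + 2*c^2*l^2 + c*l^3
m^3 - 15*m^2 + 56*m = m*(m - 8)*(m - 7)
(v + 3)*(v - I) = v^2 + 3*v - I*v - 3*I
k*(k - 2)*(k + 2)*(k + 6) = k^4 + 6*k^3 - 4*k^2 - 24*k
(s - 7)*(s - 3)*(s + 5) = s^3 - 5*s^2 - 29*s + 105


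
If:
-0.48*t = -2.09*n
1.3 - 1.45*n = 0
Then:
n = 0.90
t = 3.90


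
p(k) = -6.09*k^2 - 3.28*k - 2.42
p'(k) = -12.18*k - 3.28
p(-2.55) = -33.66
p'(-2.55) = 27.78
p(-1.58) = -12.44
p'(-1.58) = 15.96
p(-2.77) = -40.06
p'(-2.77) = 30.46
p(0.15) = -3.05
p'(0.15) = -5.11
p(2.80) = -59.35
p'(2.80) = -37.38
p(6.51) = -281.87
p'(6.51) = -82.57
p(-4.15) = -93.69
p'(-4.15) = 47.27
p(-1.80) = -16.25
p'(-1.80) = 18.64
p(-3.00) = -47.39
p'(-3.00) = 33.26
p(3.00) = -67.07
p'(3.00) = -39.82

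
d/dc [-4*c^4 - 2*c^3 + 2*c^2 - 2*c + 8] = -16*c^3 - 6*c^2 + 4*c - 2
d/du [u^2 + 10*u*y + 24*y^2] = 2*u + 10*y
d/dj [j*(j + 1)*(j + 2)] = 3*j^2 + 6*j + 2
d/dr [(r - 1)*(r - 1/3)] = 2*r - 4/3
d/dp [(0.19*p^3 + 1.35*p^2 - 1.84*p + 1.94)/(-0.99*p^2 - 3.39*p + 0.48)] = (-0.1881*p^4 - 1.2882*p^3 - 6.1245*p^2 + 5.1372*p + 5.6934)/(0.9801*p^4 + 6.7122*p^3 + 10.5417*p^2 - 3.2544*p + 0.2304)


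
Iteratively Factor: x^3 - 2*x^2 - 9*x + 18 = (x + 3)*(x^2 - 5*x + 6) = (x - 3)*(x + 3)*(x - 2)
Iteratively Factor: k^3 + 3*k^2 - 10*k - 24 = (k - 3)*(k^2 + 6*k + 8) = (k - 3)*(k + 2)*(k + 4)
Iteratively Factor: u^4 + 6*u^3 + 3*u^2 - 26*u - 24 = (u + 4)*(u^3 + 2*u^2 - 5*u - 6) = (u - 2)*(u + 4)*(u^2 + 4*u + 3) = (u - 2)*(u + 3)*(u + 4)*(u + 1)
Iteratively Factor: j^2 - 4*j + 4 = (j - 2)*(j - 2)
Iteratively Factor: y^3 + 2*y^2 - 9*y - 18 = (y + 2)*(y^2 - 9) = (y + 2)*(y + 3)*(y - 3)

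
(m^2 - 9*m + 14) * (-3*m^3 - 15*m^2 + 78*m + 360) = -3*m^5 + 12*m^4 + 171*m^3 - 552*m^2 - 2148*m + 5040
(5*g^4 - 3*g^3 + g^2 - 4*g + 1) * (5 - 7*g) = -35*g^5 + 46*g^4 - 22*g^3 + 33*g^2 - 27*g + 5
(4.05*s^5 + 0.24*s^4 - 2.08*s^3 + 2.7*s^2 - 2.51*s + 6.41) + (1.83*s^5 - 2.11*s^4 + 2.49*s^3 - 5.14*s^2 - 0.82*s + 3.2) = 5.88*s^5 - 1.87*s^4 + 0.41*s^3 - 2.44*s^2 - 3.33*s + 9.61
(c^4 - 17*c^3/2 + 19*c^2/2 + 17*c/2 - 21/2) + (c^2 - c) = c^4 - 17*c^3/2 + 21*c^2/2 + 15*c/2 - 21/2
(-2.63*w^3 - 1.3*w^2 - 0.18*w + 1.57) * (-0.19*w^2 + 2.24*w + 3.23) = 0.4997*w^5 - 5.6442*w^4 - 11.3727*w^3 - 4.9005*w^2 + 2.9354*w + 5.0711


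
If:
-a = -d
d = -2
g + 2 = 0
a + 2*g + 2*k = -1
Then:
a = -2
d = -2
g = -2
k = 5/2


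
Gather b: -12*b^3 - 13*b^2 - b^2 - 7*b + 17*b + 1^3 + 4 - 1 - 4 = -12*b^3 - 14*b^2 + 10*b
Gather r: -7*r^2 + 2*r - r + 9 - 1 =-7*r^2 + r + 8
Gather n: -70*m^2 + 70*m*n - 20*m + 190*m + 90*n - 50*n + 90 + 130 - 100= -70*m^2 + 170*m + n*(70*m + 40) + 120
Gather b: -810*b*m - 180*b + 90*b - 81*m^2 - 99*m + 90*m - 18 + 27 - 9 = b*(-810*m - 90) - 81*m^2 - 9*m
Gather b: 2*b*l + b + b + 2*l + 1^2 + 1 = b*(2*l + 2) + 2*l + 2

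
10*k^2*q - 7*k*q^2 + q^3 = q*(-5*k + q)*(-2*k + q)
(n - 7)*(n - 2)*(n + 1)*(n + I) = n^4 - 8*n^3 + I*n^3 + 5*n^2 - 8*I*n^2 + 14*n + 5*I*n + 14*I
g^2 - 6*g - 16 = (g - 8)*(g + 2)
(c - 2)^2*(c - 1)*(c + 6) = c^4 + c^3 - 22*c^2 + 44*c - 24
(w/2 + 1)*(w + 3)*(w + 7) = w^3/2 + 6*w^2 + 41*w/2 + 21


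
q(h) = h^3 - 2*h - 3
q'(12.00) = 430.00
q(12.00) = 1701.00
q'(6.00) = 106.00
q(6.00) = 201.00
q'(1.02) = 1.12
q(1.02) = -3.98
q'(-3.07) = 26.27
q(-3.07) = -25.79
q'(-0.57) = -1.03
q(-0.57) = -2.05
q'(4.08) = 47.94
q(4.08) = 56.76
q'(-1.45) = 4.31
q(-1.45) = -3.15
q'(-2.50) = 16.75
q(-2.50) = -13.62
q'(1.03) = 1.18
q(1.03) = -3.97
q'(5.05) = 74.51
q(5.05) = 115.69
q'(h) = 3*h^2 - 2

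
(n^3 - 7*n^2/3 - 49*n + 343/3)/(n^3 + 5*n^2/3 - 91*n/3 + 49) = (n - 7)/(n - 3)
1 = 1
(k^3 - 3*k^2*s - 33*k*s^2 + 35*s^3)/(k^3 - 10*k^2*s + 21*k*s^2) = (-k^2 - 4*k*s + 5*s^2)/(k*(-k + 3*s))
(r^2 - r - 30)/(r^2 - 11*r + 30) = (r + 5)/(r - 5)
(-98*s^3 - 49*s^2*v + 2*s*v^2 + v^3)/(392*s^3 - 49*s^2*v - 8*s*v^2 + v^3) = (-2*s - v)/(8*s - v)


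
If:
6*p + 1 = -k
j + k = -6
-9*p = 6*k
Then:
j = -19/3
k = 1/3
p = -2/9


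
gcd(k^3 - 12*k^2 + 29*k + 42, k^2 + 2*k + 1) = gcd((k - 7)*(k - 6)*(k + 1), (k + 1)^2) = k + 1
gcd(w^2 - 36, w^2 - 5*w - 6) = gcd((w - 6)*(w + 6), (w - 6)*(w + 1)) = w - 6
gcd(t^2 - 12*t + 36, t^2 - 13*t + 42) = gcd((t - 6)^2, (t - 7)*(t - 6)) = t - 6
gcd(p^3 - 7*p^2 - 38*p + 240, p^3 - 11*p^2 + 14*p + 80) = p^2 - 13*p + 40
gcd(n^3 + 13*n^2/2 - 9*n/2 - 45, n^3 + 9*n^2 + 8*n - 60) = n + 6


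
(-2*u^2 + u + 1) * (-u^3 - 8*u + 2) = 2*u^5 - u^4 + 15*u^3 - 12*u^2 - 6*u + 2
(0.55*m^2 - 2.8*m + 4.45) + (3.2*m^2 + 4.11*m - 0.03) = 3.75*m^2 + 1.31*m + 4.42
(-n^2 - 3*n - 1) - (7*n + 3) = -n^2 - 10*n - 4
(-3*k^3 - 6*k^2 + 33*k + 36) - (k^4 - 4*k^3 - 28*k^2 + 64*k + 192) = -k^4 + k^3 + 22*k^2 - 31*k - 156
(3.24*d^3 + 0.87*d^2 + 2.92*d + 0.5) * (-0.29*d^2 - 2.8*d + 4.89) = -0.9396*d^5 - 9.3243*d^4 + 12.5608*d^3 - 4.0667*d^2 + 12.8788*d + 2.445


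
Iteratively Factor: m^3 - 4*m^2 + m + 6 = (m - 2)*(m^2 - 2*m - 3) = (m - 2)*(m + 1)*(m - 3)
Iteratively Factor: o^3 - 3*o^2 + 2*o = (o - 2)*(o^2 - o) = (o - 2)*(o - 1)*(o)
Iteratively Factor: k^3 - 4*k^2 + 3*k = (k - 1)*(k^2 - 3*k) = (k - 3)*(k - 1)*(k)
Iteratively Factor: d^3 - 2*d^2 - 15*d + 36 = (d + 4)*(d^2 - 6*d + 9) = (d - 3)*(d + 4)*(d - 3)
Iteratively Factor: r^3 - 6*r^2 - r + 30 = (r - 5)*(r^2 - r - 6) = (r - 5)*(r - 3)*(r + 2)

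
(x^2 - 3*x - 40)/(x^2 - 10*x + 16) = (x + 5)/(x - 2)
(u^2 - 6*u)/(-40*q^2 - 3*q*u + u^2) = u*(6 - u)/(40*q^2 + 3*q*u - u^2)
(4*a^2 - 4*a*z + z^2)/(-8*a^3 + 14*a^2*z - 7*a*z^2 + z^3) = (-2*a + z)/(4*a^2 - 5*a*z + z^2)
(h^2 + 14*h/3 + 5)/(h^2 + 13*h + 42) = (h^2 + 14*h/3 + 5)/(h^2 + 13*h + 42)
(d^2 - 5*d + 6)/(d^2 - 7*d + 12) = (d - 2)/(d - 4)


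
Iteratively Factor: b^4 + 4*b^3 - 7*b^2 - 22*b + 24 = (b - 1)*(b^3 + 5*b^2 - 2*b - 24) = (b - 1)*(b + 4)*(b^2 + b - 6) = (b - 1)*(b + 3)*(b + 4)*(b - 2)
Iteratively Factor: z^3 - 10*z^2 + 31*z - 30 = (z - 2)*(z^2 - 8*z + 15) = (z - 3)*(z - 2)*(z - 5)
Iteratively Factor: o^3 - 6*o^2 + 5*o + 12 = (o - 4)*(o^2 - 2*o - 3) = (o - 4)*(o - 3)*(o + 1)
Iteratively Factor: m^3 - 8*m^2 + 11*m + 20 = (m - 5)*(m^2 - 3*m - 4) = (m - 5)*(m - 4)*(m + 1)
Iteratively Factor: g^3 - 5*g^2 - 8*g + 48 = (g - 4)*(g^2 - g - 12) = (g - 4)^2*(g + 3)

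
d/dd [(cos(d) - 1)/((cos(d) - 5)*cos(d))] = (sin(d) + 5*sin(d)/cos(d)^2 - 2*tan(d))/(cos(d) - 5)^2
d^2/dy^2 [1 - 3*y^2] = -6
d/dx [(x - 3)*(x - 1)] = 2*x - 4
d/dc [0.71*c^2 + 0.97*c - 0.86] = 1.42*c + 0.97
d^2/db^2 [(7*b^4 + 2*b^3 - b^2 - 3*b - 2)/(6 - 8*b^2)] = (-112*b^6 + 252*b^4 + 24*b^3 - 246*b^2 + 54*b + 33)/(64*b^6 - 144*b^4 + 108*b^2 - 27)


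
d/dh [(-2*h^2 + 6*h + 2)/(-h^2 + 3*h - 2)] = 6*(2*h - 3)/(h^2 - 3*h + 2)^2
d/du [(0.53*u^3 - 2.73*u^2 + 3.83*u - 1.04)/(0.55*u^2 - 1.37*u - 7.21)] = (0.2915*u^4 - 1.4522*u^3 - 9.8303*u^2 + 40.5106*u - 29.0391)/(0.3025*u^4 - 1.507*u^3 - 6.0541*u^2 + 19.7554*u + 51.9841)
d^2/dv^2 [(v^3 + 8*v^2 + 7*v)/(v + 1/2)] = 4*(4*v^3 + 6*v^2 + 3*v - 6)/(8*v^3 + 12*v^2 + 6*v + 1)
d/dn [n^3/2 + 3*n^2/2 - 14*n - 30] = 3*n^2/2 + 3*n - 14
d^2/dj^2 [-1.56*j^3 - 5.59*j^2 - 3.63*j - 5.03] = -9.36*j - 11.18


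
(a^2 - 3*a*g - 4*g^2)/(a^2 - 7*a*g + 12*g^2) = (a + g)/(a - 3*g)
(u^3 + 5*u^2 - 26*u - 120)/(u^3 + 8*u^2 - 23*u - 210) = (u + 4)/(u + 7)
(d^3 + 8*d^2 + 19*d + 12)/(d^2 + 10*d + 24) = (d^2 + 4*d + 3)/(d + 6)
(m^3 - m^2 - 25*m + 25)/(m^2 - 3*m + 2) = (m^2 - 25)/(m - 2)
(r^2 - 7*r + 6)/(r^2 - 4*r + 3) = (r - 6)/(r - 3)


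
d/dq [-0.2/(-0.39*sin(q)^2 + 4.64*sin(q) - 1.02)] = (0.928 - 0.156*sin(q))*cos(q)/(0.39*sin(q)^2 - 4.64*sin(q) + 1.02)^2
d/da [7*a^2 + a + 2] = 14*a + 1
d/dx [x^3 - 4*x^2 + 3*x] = 3*x^2 - 8*x + 3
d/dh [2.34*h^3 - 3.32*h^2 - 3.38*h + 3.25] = 7.02*h^2 - 6.64*h - 3.38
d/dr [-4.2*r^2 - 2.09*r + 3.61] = -8.4*r - 2.09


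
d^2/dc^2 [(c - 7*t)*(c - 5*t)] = 2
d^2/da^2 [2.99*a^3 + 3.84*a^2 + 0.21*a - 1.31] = 17.94*a + 7.68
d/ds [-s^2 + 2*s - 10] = 2 - 2*s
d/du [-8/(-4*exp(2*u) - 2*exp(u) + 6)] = (-16*exp(u) - 4)*exp(u)/(2*exp(2*u) + exp(u) - 3)^2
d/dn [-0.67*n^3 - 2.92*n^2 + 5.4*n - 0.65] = -2.01*n^2 - 5.84*n + 5.4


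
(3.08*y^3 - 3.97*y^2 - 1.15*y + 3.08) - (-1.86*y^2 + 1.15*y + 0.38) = 3.08*y^3 - 2.11*y^2 - 2.3*y + 2.7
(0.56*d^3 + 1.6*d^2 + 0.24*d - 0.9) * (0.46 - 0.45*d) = -0.252*d^4 - 0.4624*d^3 + 0.628*d^2 + 0.5154*d - 0.414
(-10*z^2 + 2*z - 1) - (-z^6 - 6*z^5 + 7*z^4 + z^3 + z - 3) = z^6 + 6*z^5 - 7*z^4 - z^3 - 10*z^2 + z + 2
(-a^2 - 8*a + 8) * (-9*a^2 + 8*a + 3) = 9*a^4 + 64*a^3 - 139*a^2 + 40*a + 24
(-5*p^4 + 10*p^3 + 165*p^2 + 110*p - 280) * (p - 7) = -5*p^5 + 45*p^4 + 95*p^3 - 1045*p^2 - 1050*p + 1960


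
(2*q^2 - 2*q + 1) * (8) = 16*q^2 - 16*q + 8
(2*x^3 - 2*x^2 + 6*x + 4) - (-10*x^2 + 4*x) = 2*x^3 + 8*x^2 + 2*x + 4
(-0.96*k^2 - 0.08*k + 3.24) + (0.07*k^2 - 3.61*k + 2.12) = -0.89*k^2 - 3.69*k + 5.36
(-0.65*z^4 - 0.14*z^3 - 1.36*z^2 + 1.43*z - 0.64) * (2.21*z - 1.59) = -1.4365*z^5 + 0.7241*z^4 - 2.783*z^3 + 5.3227*z^2 - 3.6881*z + 1.0176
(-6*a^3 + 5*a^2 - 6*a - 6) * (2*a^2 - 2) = -12*a^5 + 10*a^4 - 22*a^2 + 12*a + 12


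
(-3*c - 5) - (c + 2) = -4*c - 7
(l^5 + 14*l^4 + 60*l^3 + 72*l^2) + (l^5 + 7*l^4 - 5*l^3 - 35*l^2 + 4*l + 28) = 2*l^5 + 21*l^4 + 55*l^3 + 37*l^2 + 4*l + 28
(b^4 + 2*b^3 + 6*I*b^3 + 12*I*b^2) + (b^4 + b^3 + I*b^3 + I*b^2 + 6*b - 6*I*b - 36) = 2*b^4 + 3*b^3 + 7*I*b^3 + 13*I*b^2 + 6*b - 6*I*b - 36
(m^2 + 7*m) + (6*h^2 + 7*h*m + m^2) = 6*h^2 + 7*h*m + 2*m^2 + 7*m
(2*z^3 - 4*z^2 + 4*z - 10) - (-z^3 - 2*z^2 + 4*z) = 3*z^3 - 2*z^2 - 10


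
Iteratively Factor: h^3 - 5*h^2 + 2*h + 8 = (h + 1)*(h^2 - 6*h + 8) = (h - 4)*(h + 1)*(h - 2)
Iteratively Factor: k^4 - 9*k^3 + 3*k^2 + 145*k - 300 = (k + 4)*(k^3 - 13*k^2 + 55*k - 75) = (k - 5)*(k + 4)*(k^2 - 8*k + 15) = (k - 5)^2*(k + 4)*(k - 3)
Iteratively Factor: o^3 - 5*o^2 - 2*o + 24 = (o - 3)*(o^2 - 2*o - 8) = (o - 3)*(o + 2)*(o - 4)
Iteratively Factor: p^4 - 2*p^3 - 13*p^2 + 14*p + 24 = (p + 3)*(p^3 - 5*p^2 + 2*p + 8) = (p - 4)*(p + 3)*(p^2 - p - 2) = (p - 4)*(p + 1)*(p + 3)*(p - 2)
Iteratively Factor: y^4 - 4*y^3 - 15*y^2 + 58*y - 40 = (y - 1)*(y^3 - 3*y^2 - 18*y + 40) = (y - 2)*(y - 1)*(y^2 - y - 20) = (y - 2)*(y - 1)*(y + 4)*(y - 5)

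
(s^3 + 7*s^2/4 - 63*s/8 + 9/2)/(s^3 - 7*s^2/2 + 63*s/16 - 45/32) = 4*(s + 4)/(4*s - 5)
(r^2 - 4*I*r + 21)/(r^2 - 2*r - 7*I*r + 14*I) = (r + 3*I)/(r - 2)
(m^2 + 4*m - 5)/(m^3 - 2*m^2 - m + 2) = (m + 5)/(m^2 - m - 2)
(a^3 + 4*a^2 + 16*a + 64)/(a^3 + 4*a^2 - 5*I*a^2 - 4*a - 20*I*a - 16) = (a + 4*I)/(a - I)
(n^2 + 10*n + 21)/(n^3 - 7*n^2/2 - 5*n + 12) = 2*(n^2 + 10*n + 21)/(2*n^3 - 7*n^2 - 10*n + 24)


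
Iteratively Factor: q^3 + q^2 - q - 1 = (q + 1)*(q^2 - 1) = (q - 1)*(q + 1)*(q + 1)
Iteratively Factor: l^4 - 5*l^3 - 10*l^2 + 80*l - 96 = (l + 4)*(l^3 - 9*l^2 + 26*l - 24) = (l - 2)*(l + 4)*(l^2 - 7*l + 12) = (l - 4)*(l - 2)*(l + 4)*(l - 3)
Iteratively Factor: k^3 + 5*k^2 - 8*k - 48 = (k - 3)*(k^2 + 8*k + 16) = (k - 3)*(k + 4)*(k + 4)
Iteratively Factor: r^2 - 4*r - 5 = (r - 5)*(r + 1)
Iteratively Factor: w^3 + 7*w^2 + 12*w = (w + 3)*(w^2 + 4*w) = (w + 3)*(w + 4)*(w)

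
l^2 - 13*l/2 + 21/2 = (l - 7/2)*(l - 3)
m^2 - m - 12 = (m - 4)*(m + 3)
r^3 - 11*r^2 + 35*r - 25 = (r - 5)^2*(r - 1)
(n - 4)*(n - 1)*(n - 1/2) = n^3 - 11*n^2/2 + 13*n/2 - 2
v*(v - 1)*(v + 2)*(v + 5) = v^4 + 6*v^3 + 3*v^2 - 10*v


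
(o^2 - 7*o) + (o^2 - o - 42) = 2*o^2 - 8*o - 42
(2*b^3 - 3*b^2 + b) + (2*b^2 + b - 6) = 2*b^3 - b^2 + 2*b - 6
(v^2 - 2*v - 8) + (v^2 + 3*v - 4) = 2*v^2 + v - 12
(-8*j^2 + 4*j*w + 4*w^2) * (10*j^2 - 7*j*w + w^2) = -80*j^4 + 96*j^3*w + 4*j^2*w^2 - 24*j*w^3 + 4*w^4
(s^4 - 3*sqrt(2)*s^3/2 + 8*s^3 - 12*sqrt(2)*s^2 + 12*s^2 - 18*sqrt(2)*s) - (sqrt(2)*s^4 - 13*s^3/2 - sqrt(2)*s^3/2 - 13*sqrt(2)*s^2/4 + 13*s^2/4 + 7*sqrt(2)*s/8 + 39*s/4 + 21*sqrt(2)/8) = -sqrt(2)*s^4 + s^4 - sqrt(2)*s^3 + 29*s^3/2 - 35*sqrt(2)*s^2/4 + 35*s^2/4 - 151*sqrt(2)*s/8 - 39*s/4 - 21*sqrt(2)/8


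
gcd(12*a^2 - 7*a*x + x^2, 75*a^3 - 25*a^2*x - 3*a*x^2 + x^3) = -3*a + x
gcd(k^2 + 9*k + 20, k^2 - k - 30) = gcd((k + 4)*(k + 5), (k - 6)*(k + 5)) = k + 5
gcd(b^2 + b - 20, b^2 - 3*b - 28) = 1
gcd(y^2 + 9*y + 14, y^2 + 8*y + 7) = y + 7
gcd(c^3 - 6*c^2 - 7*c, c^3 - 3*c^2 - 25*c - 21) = c^2 - 6*c - 7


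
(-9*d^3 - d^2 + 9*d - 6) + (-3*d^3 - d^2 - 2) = -12*d^3 - 2*d^2 + 9*d - 8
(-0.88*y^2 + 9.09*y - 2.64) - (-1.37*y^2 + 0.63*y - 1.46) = 0.49*y^2 + 8.46*y - 1.18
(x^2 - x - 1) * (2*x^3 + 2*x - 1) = 2*x^5 - 2*x^4 - 3*x^2 - x + 1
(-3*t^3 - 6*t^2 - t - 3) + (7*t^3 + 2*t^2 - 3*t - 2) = 4*t^3 - 4*t^2 - 4*t - 5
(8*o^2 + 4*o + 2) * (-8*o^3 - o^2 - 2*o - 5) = -64*o^5 - 40*o^4 - 36*o^3 - 50*o^2 - 24*o - 10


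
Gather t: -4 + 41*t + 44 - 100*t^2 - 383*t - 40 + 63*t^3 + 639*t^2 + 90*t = 63*t^3 + 539*t^2 - 252*t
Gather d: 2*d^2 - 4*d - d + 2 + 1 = 2*d^2 - 5*d + 3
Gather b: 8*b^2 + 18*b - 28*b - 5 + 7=8*b^2 - 10*b + 2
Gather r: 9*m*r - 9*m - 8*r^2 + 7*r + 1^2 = -9*m - 8*r^2 + r*(9*m + 7) + 1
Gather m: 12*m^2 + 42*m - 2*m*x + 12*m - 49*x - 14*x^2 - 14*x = 12*m^2 + m*(54 - 2*x) - 14*x^2 - 63*x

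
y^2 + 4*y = y*(y + 4)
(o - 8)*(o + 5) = o^2 - 3*o - 40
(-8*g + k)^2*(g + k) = 64*g^3 + 48*g^2*k - 15*g*k^2 + k^3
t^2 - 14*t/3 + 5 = (t - 3)*(t - 5/3)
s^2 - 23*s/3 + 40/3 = (s - 5)*(s - 8/3)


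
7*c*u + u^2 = u*(7*c + u)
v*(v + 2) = v^2 + 2*v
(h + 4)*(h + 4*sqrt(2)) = h^2 + 4*h + 4*sqrt(2)*h + 16*sqrt(2)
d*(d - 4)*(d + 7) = d^3 + 3*d^2 - 28*d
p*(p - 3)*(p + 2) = p^3 - p^2 - 6*p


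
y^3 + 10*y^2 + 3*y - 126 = (y - 3)*(y + 6)*(y + 7)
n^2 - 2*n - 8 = (n - 4)*(n + 2)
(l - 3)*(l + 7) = l^2 + 4*l - 21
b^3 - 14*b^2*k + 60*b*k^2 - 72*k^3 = (b - 6*k)^2*(b - 2*k)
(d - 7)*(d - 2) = d^2 - 9*d + 14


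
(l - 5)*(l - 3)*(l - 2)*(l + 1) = l^4 - 9*l^3 + 21*l^2 + l - 30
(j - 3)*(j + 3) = j^2 - 9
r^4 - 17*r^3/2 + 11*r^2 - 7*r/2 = r*(r - 7)*(r - 1)*(r - 1/2)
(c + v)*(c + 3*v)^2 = c^3 + 7*c^2*v + 15*c*v^2 + 9*v^3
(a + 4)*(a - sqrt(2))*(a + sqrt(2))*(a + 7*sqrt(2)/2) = a^4 + 4*a^3 + 7*sqrt(2)*a^3/2 - 2*a^2 + 14*sqrt(2)*a^2 - 7*sqrt(2)*a - 8*a - 28*sqrt(2)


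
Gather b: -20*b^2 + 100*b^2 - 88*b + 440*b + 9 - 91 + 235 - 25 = 80*b^2 + 352*b + 128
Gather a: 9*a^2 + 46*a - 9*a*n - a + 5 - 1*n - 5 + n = 9*a^2 + a*(45 - 9*n)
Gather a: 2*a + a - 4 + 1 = 3*a - 3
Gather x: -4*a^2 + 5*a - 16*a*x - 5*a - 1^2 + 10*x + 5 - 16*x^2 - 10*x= -4*a^2 - 16*a*x - 16*x^2 + 4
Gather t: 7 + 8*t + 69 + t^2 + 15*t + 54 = t^2 + 23*t + 130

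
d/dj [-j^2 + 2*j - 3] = 2 - 2*j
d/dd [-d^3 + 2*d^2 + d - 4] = -3*d^2 + 4*d + 1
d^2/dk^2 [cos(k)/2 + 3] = -cos(k)/2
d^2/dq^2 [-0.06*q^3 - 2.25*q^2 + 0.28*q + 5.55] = -0.36*q - 4.5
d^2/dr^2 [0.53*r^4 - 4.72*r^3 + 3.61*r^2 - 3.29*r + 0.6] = 6.36*r^2 - 28.32*r + 7.22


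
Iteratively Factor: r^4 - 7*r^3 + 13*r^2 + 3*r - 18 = (r - 3)*(r^3 - 4*r^2 + r + 6) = (r - 3)^2*(r^2 - r - 2) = (r - 3)^2*(r - 2)*(r + 1)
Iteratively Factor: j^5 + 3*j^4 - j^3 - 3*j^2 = (j + 1)*(j^4 + 2*j^3 - 3*j^2) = j*(j + 1)*(j^3 + 2*j^2 - 3*j) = j*(j + 1)*(j + 3)*(j^2 - j) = j^2*(j + 1)*(j + 3)*(j - 1)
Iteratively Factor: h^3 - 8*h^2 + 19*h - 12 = (h - 4)*(h^2 - 4*h + 3) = (h - 4)*(h - 3)*(h - 1)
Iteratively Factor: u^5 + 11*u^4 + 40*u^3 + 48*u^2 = (u + 4)*(u^4 + 7*u^3 + 12*u^2) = u*(u + 4)*(u^3 + 7*u^2 + 12*u) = u^2*(u + 4)*(u^2 + 7*u + 12) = u^2*(u + 4)^2*(u + 3)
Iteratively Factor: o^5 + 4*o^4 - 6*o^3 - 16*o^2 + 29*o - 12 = (o - 1)*(o^4 + 5*o^3 - o^2 - 17*o + 12) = (o - 1)*(o + 4)*(o^3 + o^2 - 5*o + 3) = (o - 1)^2*(o + 4)*(o^2 + 2*o - 3) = (o - 1)^3*(o + 4)*(o + 3)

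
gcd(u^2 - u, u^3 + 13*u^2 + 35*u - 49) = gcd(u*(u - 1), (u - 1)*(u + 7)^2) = u - 1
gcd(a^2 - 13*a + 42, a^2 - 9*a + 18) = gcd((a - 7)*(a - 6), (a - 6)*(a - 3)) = a - 6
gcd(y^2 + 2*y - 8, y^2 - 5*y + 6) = y - 2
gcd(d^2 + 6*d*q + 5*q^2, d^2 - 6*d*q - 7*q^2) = d + q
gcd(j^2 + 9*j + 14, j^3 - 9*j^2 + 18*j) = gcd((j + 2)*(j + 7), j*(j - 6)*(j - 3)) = 1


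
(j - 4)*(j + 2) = j^2 - 2*j - 8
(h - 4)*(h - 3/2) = h^2 - 11*h/2 + 6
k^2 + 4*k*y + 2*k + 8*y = (k + 2)*(k + 4*y)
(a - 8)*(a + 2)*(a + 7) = a^3 + a^2 - 58*a - 112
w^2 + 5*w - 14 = (w - 2)*(w + 7)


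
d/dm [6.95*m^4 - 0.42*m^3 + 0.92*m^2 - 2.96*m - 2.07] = 27.8*m^3 - 1.26*m^2 + 1.84*m - 2.96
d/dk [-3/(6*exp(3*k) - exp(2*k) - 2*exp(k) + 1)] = 6*(9*exp(2*k) - exp(k) - 1)*exp(k)/(6*exp(3*k) - exp(2*k) - 2*exp(k) + 1)^2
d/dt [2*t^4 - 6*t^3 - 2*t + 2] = 8*t^3 - 18*t^2 - 2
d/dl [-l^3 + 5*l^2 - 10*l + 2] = -3*l^2 + 10*l - 10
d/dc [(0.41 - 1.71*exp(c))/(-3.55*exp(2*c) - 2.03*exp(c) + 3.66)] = (-6.0705*exp(2*c) + 2.911*exp(c) - 5.4263)*exp(c)/(12.6025*exp(4*c) + 14.413*exp(3*c) - 21.8651*exp(2*c) - 14.8596*exp(c) + 13.3956)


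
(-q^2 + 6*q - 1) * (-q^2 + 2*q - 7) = q^4 - 8*q^3 + 20*q^2 - 44*q + 7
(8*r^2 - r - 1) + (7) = 8*r^2 - r + 6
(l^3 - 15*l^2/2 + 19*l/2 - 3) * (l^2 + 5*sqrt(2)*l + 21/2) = l^5 - 15*l^4/2 + 5*sqrt(2)*l^4 - 75*sqrt(2)*l^3/2 + 20*l^3 - 327*l^2/4 + 95*sqrt(2)*l^2/2 - 15*sqrt(2)*l + 399*l/4 - 63/2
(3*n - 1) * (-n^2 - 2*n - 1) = -3*n^3 - 5*n^2 - n + 1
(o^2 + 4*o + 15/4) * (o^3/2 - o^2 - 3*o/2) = o^5/2 + o^4 - 29*o^3/8 - 39*o^2/4 - 45*o/8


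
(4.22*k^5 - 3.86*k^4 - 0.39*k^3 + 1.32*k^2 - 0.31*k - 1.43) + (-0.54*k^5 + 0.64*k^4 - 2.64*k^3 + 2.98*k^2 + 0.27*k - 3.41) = 3.68*k^5 - 3.22*k^4 - 3.03*k^3 + 4.3*k^2 - 0.04*k - 4.84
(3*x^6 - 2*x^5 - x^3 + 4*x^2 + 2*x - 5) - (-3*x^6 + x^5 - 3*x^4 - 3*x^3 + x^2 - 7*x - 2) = 6*x^6 - 3*x^5 + 3*x^4 + 2*x^3 + 3*x^2 + 9*x - 3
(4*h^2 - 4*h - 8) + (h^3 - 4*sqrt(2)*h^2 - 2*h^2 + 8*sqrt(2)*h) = h^3 - 4*sqrt(2)*h^2 + 2*h^2 - 4*h + 8*sqrt(2)*h - 8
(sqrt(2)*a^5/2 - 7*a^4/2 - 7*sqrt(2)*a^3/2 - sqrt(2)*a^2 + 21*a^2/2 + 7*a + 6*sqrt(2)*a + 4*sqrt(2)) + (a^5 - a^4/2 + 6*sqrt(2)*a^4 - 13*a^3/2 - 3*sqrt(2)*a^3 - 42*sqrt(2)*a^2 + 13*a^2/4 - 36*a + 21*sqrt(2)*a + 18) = sqrt(2)*a^5/2 + a^5 - 4*a^4 + 6*sqrt(2)*a^4 - 13*sqrt(2)*a^3/2 - 13*a^3/2 - 43*sqrt(2)*a^2 + 55*a^2/4 - 29*a + 27*sqrt(2)*a + 4*sqrt(2) + 18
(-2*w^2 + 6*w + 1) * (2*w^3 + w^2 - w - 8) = -4*w^5 + 10*w^4 + 10*w^3 + 11*w^2 - 49*w - 8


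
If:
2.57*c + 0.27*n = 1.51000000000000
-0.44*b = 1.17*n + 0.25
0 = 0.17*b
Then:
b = 0.00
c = 0.61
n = -0.21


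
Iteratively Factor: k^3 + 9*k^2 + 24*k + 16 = (k + 4)*(k^2 + 5*k + 4) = (k + 1)*(k + 4)*(k + 4)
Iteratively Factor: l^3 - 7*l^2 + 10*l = (l - 2)*(l^2 - 5*l) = l*(l - 2)*(l - 5)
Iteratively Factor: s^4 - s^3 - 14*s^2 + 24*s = (s - 2)*(s^3 + s^2 - 12*s) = s*(s - 2)*(s^2 + s - 12) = s*(s - 2)*(s + 4)*(s - 3)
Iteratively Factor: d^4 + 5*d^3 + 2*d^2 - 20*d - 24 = (d + 2)*(d^3 + 3*d^2 - 4*d - 12) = (d - 2)*(d + 2)*(d^2 + 5*d + 6) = (d - 2)*(d + 2)^2*(d + 3)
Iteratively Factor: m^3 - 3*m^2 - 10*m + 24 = (m + 3)*(m^2 - 6*m + 8) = (m - 4)*(m + 3)*(m - 2)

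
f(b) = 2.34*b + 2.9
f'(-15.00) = 2.34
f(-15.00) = -32.20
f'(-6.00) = 2.34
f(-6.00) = -11.14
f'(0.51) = 2.34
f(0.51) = 4.09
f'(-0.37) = 2.34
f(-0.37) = 2.03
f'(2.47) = 2.34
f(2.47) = 8.68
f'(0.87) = 2.34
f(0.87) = 4.94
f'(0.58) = 2.34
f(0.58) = 4.26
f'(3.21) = 2.34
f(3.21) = 10.41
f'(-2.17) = 2.34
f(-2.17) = -2.18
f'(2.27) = 2.34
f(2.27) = 8.21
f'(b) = 2.34000000000000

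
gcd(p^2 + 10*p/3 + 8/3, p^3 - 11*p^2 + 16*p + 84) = p + 2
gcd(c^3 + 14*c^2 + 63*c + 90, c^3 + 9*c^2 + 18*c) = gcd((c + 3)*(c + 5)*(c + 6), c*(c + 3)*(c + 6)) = c^2 + 9*c + 18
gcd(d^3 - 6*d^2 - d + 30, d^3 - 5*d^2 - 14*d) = d + 2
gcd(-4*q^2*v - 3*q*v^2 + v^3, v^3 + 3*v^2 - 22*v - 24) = 1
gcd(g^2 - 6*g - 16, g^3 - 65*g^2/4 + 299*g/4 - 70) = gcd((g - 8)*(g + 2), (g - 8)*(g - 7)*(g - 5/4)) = g - 8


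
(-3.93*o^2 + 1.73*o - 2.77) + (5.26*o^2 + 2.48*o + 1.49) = 1.33*o^2 + 4.21*o - 1.28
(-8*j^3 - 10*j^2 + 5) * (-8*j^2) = 64*j^5 + 80*j^4 - 40*j^2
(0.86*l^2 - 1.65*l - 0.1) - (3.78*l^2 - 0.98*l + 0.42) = -2.92*l^2 - 0.67*l - 0.52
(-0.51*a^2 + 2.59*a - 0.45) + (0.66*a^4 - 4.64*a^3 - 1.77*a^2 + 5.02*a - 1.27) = 0.66*a^4 - 4.64*a^3 - 2.28*a^2 + 7.61*a - 1.72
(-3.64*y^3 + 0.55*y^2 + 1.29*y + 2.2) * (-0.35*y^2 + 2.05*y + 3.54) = 1.274*y^5 - 7.6545*y^4 - 12.2096*y^3 + 3.8215*y^2 + 9.0766*y + 7.788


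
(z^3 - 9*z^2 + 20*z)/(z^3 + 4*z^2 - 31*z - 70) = z*(z - 4)/(z^2 + 9*z + 14)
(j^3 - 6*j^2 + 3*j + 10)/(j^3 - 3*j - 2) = (j - 5)/(j + 1)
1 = 1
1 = 1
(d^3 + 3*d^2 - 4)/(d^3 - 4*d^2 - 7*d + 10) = (d + 2)/(d - 5)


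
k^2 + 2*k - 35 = (k - 5)*(k + 7)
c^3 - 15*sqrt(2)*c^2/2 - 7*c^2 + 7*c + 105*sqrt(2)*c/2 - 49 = (c - 7)*(c - 7*sqrt(2))*(c - sqrt(2)/2)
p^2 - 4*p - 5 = (p - 5)*(p + 1)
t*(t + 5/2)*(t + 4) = t^3 + 13*t^2/2 + 10*t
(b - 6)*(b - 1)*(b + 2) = b^3 - 5*b^2 - 8*b + 12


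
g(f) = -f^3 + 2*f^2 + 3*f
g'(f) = -3*f^2 + 4*f + 3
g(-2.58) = 22.75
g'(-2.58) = -27.29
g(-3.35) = 49.99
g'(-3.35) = -44.07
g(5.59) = -95.41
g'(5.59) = -68.38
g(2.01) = 5.99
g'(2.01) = -1.08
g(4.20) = -26.21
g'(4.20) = -33.12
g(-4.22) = 98.11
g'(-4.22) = -67.31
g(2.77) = 2.40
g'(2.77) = -8.94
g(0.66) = 2.56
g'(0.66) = 4.33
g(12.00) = -1404.00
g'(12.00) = -381.00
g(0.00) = 0.00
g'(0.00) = 3.00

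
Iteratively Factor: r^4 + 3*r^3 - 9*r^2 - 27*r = (r)*(r^3 + 3*r^2 - 9*r - 27) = r*(r + 3)*(r^2 - 9) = r*(r + 3)^2*(r - 3)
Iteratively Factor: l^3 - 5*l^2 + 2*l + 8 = (l - 4)*(l^2 - l - 2) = (l - 4)*(l - 2)*(l + 1)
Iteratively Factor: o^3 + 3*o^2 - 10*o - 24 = (o + 2)*(o^2 + o - 12) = (o + 2)*(o + 4)*(o - 3)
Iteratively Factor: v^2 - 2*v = (v - 2)*(v)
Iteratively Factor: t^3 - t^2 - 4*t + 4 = (t + 2)*(t^2 - 3*t + 2) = (t - 2)*(t + 2)*(t - 1)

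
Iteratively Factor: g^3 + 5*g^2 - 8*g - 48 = (g + 4)*(g^2 + g - 12) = (g + 4)^2*(g - 3)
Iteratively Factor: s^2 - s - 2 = (s - 2)*(s + 1)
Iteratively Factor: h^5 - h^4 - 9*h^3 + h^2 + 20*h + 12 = (h + 1)*(h^4 - 2*h^3 - 7*h^2 + 8*h + 12) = (h - 3)*(h + 1)*(h^3 + h^2 - 4*h - 4) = (h - 3)*(h - 2)*(h + 1)*(h^2 + 3*h + 2) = (h - 3)*(h - 2)*(h + 1)*(h + 2)*(h + 1)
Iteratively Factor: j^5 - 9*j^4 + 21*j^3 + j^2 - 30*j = (j)*(j^4 - 9*j^3 + 21*j^2 + j - 30) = j*(j - 5)*(j^3 - 4*j^2 + j + 6) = j*(j - 5)*(j - 2)*(j^2 - 2*j - 3) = j*(j - 5)*(j - 3)*(j - 2)*(j + 1)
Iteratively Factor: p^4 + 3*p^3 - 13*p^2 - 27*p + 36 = (p - 3)*(p^3 + 6*p^2 + 5*p - 12) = (p - 3)*(p + 3)*(p^2 + 3*p - 4) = (p - 3)*(p + 3)*(p + 4)*(p - 1)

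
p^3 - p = p*(p - 1)*(p + 1)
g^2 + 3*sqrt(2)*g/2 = g*(g + 3*sqrt(2)/2)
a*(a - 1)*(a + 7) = a^3 + 6*a^2 - 7*a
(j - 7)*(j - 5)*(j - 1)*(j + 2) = j^4 - 11*j^3 + 21*j^2 + 59*j - 70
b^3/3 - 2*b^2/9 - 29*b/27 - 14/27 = (b/3 + 1/3)*(b - 7/3)*(b + 2/3)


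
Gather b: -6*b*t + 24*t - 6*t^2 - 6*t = -6*b*t - 6*t^2 + 18*t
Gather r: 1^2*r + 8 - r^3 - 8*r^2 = -r^3 - 8*r^2 + r + 8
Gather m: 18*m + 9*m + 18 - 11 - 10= 27*m - 3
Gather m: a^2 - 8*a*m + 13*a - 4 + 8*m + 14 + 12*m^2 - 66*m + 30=a^2 + 13*a + 12*m^2 + m*(-8*a - 58) + 40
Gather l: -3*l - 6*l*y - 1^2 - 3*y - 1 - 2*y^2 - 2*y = l*(-6*y - 3) - 2*y^2 - 5*y - 2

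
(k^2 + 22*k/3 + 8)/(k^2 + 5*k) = (k^2 + 22*k/3 + 8)/(k*(k + 5))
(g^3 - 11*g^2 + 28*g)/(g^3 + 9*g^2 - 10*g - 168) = g*(g - 7)/(g^2 + 13*g + 42)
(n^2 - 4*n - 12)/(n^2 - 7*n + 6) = (n + 2)/(n - 1)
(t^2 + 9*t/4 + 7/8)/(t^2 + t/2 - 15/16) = 2*(8*t^2 + 18*t + 7)/(16*t^2 + 8*t - 15)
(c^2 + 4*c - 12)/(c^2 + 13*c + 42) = (c - 2)/(c + 7)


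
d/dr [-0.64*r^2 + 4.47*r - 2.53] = 4.47 - 1.28*r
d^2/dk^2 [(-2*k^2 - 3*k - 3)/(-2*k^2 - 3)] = (24*k^3 - 108*k)/(8*k^6 + 36*k^4 + 54*k^2 + 27)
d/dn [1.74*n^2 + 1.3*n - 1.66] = 3.48*n + 1.3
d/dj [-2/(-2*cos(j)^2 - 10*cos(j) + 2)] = (2*cos(j) + 5)*sin(j)/(-sin(j)^2 + 5*cos(j))^2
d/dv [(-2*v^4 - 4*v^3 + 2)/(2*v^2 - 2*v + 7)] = 4*(-2*v^5 + v^4 - 10*v^3 - 21*v^2 - 2*v + 1)/(4*v^4 - 8*v^3 + 32*v^2 - 28*v + 49)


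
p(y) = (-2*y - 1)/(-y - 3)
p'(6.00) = 0.06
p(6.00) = 1.44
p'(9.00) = 0.03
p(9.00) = 1.58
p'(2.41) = 0.17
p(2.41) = 1.08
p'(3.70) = 0.11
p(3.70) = 1.25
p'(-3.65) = 11.83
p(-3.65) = 9.69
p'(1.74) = 0.22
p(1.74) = 0.95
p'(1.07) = 0.30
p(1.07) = 0.77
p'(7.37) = 0.05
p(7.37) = 1.52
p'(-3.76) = 8.66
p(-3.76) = 8.58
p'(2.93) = 0.14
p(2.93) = 1.16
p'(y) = (-2*y - 1)/(-y - 3)^2 - 2/(-y - 3)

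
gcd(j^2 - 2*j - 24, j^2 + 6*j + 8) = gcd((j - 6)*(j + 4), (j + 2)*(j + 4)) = j + 4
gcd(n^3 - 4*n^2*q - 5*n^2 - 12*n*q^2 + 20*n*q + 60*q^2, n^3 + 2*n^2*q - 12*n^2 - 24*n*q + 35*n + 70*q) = n^2 + 2*n*q - 5*n - 10*q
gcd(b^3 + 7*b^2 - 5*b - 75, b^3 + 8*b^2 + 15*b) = b + 5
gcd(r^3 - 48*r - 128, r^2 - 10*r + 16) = r - 8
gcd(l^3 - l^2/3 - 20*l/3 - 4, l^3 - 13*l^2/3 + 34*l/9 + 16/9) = 1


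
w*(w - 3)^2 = w^3 - 6*w^2 + 9*w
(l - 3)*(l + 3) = l^2 - 9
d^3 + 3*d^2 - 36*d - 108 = (d - 6)*(d + 3)*(d + 6)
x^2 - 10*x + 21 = (x - 7)*(x - 3)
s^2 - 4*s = s*(s - 4)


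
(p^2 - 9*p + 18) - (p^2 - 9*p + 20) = -2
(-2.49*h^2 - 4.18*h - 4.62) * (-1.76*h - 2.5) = 4.3824*h^3 + 13.5818*h^2 + 18.5812*h + 11.55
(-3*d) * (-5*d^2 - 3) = 15*d^3 + 9*d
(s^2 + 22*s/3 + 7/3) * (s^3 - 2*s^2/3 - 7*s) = s^5 + 20*s^4/3 - 86*s^3/9 - 476*s^2/9 - 49*s/3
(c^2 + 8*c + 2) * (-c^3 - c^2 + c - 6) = -c^5 - 9*c^4 - 9*c^3 - 46*c - 12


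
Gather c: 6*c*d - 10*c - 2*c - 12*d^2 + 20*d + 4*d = c*(6*d - 12) - 12*d^2 + 24*d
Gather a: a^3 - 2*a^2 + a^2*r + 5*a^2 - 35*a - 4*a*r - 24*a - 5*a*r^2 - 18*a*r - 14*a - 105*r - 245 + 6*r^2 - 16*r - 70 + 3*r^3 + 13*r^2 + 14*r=a^3 + a^2*(r + 3) + a*(-5*r^2 - 22*r - 73) + 3*r^3 + 19*r^2 - 107*r - 315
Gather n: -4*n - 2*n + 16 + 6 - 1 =21 - 6*n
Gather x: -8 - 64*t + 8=-64*t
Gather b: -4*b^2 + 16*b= -4*b^2 + 16*b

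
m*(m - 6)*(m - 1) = m^3 - 7*m^2 + 6*m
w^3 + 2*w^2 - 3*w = w*(w - 1)*(w + 3)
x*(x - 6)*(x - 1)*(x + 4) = x^4 - 3*x^3 - 22*x^2 + 24*x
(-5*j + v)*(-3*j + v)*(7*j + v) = 105*j^3 - 41*j^2*v - j*v^2 + v^3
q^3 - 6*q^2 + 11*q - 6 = (q - 3)*(q - 2)*(q - 1)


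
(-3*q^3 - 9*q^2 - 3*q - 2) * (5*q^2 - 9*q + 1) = -15*q^5 - 18*q^4 + 63*q^3 + 8*q^2 + 15*q - 2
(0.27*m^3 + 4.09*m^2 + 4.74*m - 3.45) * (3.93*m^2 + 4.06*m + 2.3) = 1.0611*m^5 + 17.1699*m^4 + 35.8546*m^3 + 15.0929*m^2 - 3.105*m - 7.935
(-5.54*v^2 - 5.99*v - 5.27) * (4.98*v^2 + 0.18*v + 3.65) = -27.5892*v^4 - 30.8274*v^3 - 47.5438*v^2 - 22.8121*v - 19.2355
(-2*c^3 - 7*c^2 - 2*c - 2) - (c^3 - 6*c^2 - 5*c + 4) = -3*c^3 - c^2 + 3*c - 6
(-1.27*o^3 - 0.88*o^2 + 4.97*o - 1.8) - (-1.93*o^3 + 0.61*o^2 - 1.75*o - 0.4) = 0.66*o^3 - 1.49*o^2 + 6.72*o - 1.4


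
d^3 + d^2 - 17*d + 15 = (d - 3)*(d - 1)*(d + 5)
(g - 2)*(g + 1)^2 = g^3 - 3*g - 2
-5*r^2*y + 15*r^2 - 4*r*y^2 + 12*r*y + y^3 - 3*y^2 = (-5*r + y)*(r + y)*(y - 3)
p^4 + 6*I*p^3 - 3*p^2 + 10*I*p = p*(p - I)*(p + 2*I)*(p + 5*I)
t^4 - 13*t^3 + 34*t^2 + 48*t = t*(t - 8)*(t - 6)*(t + 1)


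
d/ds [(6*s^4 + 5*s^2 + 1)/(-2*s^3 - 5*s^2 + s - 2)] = (-12*s^6 - 60*s^5 + 28*s^4 - 48*s^3 + 11*s^2 - 10*s - 1)/(4*s^6 + 20*s^5 + 21*s^4 - 2*s^3 + 21*s^2 - 4*s + 4)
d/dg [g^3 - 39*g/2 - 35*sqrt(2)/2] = 3*g^2 - 39/2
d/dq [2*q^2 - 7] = 4*q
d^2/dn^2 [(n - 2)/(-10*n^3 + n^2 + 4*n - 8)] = 2*(-4*(n - 2)*(-15*n^2 + n + 2)^2 + (30*n^2 - 2*n + (n - 2)*(30*n - 1) - 4)*(10*n^3 - n^2 - 4*n + 8))/(10*n^3 - n^2 - 4*n + 8)^3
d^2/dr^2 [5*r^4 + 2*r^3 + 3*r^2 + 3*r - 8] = 60*r^2 + 12*r + 6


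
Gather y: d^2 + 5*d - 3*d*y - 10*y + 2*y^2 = d^2 + 5*d + 2*y^2 + y*(-3*d - 10)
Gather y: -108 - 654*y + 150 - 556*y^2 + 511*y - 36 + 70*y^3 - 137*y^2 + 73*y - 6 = 70*y^3 - 693*y^2 - 70*y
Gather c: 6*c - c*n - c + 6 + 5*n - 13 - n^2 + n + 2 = c*(5 - n) - n^2 + 6*n - 5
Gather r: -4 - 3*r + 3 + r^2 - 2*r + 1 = r^2 - 5*r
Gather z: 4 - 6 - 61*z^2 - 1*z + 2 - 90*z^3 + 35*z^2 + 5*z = -90*z^3 - 26*z^2 + 4*z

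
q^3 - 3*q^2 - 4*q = q*(q - 4)*(q + 1)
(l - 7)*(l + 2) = l^2 - 5*l - 14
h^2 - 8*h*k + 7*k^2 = (h - 7*k)*(h - k)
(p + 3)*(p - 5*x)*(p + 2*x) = p^3 - 3*p^2*x + 3*p^2 - 10*p*x^2 - 9*p*x - 30*x^2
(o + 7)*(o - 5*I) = o^2 + 7*o - 5*I*o - 35*I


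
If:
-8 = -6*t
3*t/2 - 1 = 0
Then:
No Solution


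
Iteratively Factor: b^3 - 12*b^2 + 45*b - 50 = (b - 5)*(b^2 - 7*b + 10) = (b - 5)*(b - 2)*(b - 5)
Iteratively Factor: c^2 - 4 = (c - 2)*(c + 2)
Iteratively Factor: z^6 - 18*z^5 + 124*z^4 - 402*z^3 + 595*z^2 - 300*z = (z - 1)*(z^5 - 17*z^4 + 107*z^3 - 295*z^2 + 300*z) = (z - 5)*(z - 1)*(z^4 - 12*z^3 + 47*z^2 - 60*z) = (z - 5)*(z - 4)*(z - 1)*(z^3 - 8*z^2 + 15*z) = (z - 5)^2*(z - 4)*(z - 1)*(z^2 - 3*z) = (z - 5)^2*(z - 4)*(z - 3)*(z - 1)*(z)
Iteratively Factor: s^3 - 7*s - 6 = (s + 2)*(s^2 - 2*s - 3) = (s + 1)*(s + 2)*(s - 3)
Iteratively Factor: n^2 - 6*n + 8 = (n - 4)*(n - 2)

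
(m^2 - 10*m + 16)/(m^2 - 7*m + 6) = (m^2 - 10*m + 16)/(m^2 - 7*m + 6)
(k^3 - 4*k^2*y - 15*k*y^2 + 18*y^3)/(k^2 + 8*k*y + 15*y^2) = (k^2 - 7*k*y + 6*y^2)/(k + 5*y)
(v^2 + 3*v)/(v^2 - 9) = v/(v - 3)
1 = 1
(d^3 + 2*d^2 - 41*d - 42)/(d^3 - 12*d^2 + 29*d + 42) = (d + 7)/(d - 7)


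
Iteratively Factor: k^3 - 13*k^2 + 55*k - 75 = (k - 5)*(k^2 - 8*k + 15) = (k - 5)^2*(k - 3)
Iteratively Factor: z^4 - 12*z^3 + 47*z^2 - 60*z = (z - 5)*(z^3 - 7*z^2 + 12*z) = (z - 5)*(z - 4)*(z^2 - 3*z) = z*(z - 5)*(z - 4)*(z - 3)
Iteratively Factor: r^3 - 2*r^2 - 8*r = (r - 4)*(r^2 + 2*r) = r*(r - 4)*(r + 2)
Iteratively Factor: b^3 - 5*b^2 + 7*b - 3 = (b - 1)*(b^2 - 4*b + 3) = (b - 1)^2*(b - 3)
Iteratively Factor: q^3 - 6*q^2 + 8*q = (q - 2)*(q^2 - 4*q) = q*(q - 2)*(q - 4)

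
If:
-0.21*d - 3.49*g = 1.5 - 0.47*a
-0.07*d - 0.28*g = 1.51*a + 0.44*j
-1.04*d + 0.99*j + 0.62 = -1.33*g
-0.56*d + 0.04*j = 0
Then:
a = 0.10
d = -0.01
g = -0.42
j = -0.07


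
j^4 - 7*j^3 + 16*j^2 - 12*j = j*(j - 3)*(j - 2)^2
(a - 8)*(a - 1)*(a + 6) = a^3 - 3*a^2 - 46*a + 48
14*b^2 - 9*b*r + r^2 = (-7*b + r)*(-2*b + r)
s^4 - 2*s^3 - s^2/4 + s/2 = s*(s - 2)*(s - 1/2)*(s + 1/2)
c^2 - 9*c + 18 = (c - 6)*(c - 3)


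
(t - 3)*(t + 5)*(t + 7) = t^3 + 9*t^2 - t - 105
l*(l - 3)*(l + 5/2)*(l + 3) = l^4 + 5*l^3/2 - 9*l^2 - 45*l/2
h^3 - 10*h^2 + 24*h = h*(h - 6)*(h - 4)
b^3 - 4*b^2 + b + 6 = (b - 3)*(b - 2)*(b + 1)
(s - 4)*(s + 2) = s^2 - 2*s - 8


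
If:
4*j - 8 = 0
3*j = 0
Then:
No Solution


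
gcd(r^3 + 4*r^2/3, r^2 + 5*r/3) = r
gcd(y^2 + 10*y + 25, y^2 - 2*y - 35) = y + 5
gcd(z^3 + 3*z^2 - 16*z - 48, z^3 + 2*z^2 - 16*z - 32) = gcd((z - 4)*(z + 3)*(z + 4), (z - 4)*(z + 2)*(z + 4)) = z^2 - 16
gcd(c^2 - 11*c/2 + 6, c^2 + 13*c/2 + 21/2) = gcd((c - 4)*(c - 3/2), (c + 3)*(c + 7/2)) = 1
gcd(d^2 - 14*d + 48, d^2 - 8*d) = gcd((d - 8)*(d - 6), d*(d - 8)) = d - 8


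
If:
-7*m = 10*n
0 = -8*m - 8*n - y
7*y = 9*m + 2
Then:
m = -10/129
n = 7/129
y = 8/43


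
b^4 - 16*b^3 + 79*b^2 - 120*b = b*(b - 8)*(b - 5)*(b - 3)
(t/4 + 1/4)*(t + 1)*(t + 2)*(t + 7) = t^4/4 + 11*t^3/4 + 33*t^2/4 + 37*t/4 + 7/2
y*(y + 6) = y^2 + 6*y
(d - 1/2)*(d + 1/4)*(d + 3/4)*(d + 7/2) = d^4 + 4*d^3 + 23*d^2/16 - 19*d/16 - 21/64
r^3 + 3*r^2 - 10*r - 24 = (r - 3)*(r + 2)*(r + 4)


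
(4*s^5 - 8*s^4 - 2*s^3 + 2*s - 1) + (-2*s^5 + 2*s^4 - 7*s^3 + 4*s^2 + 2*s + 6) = 2*s^5 - 6*s^4 - 9*s^3 + 4*s^2 + 4*s + 5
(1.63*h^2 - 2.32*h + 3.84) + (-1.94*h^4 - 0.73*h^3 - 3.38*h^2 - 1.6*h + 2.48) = -1.94*h^4 - 0.73*h^3 - 1.75*h^2 - 3.92*h + 6.32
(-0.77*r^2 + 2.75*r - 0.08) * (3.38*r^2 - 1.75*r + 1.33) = -2.6026*r^4 + 10.6425*r^3 - 6.107*r^2 + 3.7975*r - 0.1064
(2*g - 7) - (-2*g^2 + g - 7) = 2*g^2 + g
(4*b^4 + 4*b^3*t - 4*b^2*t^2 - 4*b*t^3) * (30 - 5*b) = -20*b^5 - 20*b^4*t + 120*b^4 + 20*b^3*t^2 + 120*b^3*t + 20*b^2*t^3 - 120*b^2*t^2 - 120*b*t^3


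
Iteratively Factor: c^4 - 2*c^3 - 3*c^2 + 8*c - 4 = (c - 1)*(c^3 - c^2 - 4*c + 4) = (c - 2)*(c - 1)*(c^2 + c - 2) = (c - 2)*(c - 1)*(c + 2)*(c - 1)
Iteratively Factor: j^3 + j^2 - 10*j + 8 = (j - 1)*(j^2 + 2*j - 8) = (j - 2)*(j - 1)*(j + 4)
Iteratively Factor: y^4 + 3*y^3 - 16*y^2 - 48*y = (y)*(y^3 + 3*y^2 - 16*y - 48) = y*(y + 4)*(y^2 - y - 12) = y*(y - 4)*(y + 4)*(y + 3)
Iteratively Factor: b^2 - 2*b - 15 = (b + 3)*(b - 5)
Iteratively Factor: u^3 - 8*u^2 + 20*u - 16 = (u - 2)*(u^2 - 6*u + 8) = (u - 2)^2*(u - 4)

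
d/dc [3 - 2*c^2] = -4*c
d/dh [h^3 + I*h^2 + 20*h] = 3*h^2 + 2*I*h + 20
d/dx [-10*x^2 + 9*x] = 9 - 20*x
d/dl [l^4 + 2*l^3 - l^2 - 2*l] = 4*l^3 + 6*l^2 - 2*l - 2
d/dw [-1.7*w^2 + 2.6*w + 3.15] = 2.6 - 3.4*w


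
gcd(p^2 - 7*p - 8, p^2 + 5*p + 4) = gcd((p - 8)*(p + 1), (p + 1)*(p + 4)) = p + 1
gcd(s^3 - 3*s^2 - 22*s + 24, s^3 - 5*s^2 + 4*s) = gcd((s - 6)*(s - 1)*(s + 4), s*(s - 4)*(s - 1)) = s - 1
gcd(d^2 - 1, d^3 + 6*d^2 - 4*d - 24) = 1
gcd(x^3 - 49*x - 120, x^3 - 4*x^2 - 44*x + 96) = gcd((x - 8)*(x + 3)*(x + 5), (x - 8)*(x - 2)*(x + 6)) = x - 8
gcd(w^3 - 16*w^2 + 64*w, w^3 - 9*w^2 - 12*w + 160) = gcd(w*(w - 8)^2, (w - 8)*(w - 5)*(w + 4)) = w - 8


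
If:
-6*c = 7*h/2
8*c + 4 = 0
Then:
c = -1/2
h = 6/7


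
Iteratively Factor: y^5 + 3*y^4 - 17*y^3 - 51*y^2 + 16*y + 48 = (y + 3)*(y^4 - 17*y^2 + 16) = (y + 1)*(y + 3)*(y^3 - y^2 - 16*y + 16) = (y - 4)*(y + 1)*(y + 3)*(y^2 + 3*y - 4) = (y - 4)*(y + 1)*(y + 3)*(y + 4)*(y - 1)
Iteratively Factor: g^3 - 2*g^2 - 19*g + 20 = (g + 4)*(g^2 - 6*g + 5) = (g - 5)*(g + 4)*(g - 1)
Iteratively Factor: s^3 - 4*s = (s)*(s^2 - 4) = s*(s - 2)*(s + 2)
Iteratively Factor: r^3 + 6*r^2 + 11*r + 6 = (r + 2)*(r^2 + 4*r + 3) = (r + 2)*(r + 3)*(r + 1)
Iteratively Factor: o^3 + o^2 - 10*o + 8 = (o + 4)*(o^2 - 3*o + 2) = (o - 2)*(o + 4)*(o - 1)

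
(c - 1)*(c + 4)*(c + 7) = c^3 + 10*c^2 + 17*c - 28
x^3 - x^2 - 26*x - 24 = (x - 6)*(x + 1)*(x + 4)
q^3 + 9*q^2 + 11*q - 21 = (q - 1)*(q + 3)*(q + 7)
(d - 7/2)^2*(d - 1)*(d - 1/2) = d^4 - 17*d^3/2 + 93*d^2/4 - 175*d/8 + 49/8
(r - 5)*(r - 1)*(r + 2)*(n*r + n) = n*r^4 - 3*n*r^3 - 11*n*r^2 + 3*n*r + 10*n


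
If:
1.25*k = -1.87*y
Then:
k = -1.496*y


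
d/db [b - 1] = 1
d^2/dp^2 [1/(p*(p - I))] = 2*(p^2 + p*(p - I) + (p - I)^2)/(p^3*(p - I)^3)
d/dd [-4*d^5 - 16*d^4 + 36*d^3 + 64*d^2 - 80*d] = -20*d^4 - 64*d^3 + 108*d^2 + 128*d - 80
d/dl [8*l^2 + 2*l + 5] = 16*l + 2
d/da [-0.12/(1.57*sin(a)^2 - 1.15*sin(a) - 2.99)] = (0.3768*sin(a) - 0.138)*cos(a)/(-1.57*sin(a)^2 + 1.15*sin(a) + 2.99)^2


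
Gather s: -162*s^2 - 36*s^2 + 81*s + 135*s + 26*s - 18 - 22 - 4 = -198*s^2 + 242*s - 44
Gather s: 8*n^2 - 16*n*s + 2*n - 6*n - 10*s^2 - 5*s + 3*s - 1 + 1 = 8*n^2 - 4*n - 10*s^2 + s*(-16*n - 2)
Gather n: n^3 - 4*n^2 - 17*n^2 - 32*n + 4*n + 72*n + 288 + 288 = n^3 - 21*n^2 + 44*n + 576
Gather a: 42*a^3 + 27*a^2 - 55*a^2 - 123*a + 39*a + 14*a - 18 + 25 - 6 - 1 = 42*a^3 - 28*a^2 - 70*a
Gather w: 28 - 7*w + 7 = 35 - 7*w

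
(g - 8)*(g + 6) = g^2 - 2*g - 48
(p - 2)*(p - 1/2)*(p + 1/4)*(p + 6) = p^4 + 15*p^3/4 - 105*p^2/8 + 5*p/2 + 3/2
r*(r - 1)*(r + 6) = r^3 + 5*r^2 - 6*r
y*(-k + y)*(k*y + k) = -k^2*y^2 - k^2*y + k*y^3 + k*y^2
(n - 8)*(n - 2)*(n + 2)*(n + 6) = n^4 - 2*n^3 - 52*n^2 + 8*n + 192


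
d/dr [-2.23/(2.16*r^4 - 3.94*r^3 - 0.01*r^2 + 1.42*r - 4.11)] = (19.2672*r^3 - 26.3586*r^2 - 0.0446*r + 3.1666)/(-2.16*r^4 + 3.94*r^3 + 0.01*r^2 - 1.42*r + 4.11)^2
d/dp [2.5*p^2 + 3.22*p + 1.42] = 5.0*p + 3.22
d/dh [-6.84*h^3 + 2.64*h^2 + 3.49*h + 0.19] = -20.52*h^2 + 5.28*h + 3.49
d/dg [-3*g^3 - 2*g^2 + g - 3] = -9*g^2 - 4*g + 1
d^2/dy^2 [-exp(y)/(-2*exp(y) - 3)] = (9 - 6*exp(y))*exp(y)/(8*exp(3*y) + 36*exp(2*y) + 54*exp(y) + 27)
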